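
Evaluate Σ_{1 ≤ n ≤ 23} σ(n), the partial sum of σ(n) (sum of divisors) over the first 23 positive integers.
Σ_{n ≤ 23} σ(n) = 431

Compute σ(n) for each 1 ≤ n ≤ 23: σ(1) = 1, σ(2) = 3, σ(3) = 4, σ(4) = 7, σ(5) = 6, σ(6) = 12, σ(7) = 8, σ(8) = 15, σ(9) = 13, σ(10) = 18, σ(11) = 12, σ(12) = 28, σ(13) = 14, σ(14) = 24, σ(15) = 24, σ(16) = 31, σ(17) = 18, σ(18) = 39, σ(19) = 20, σ(20) = 42, σ(21) = 32, σ(22) = 36, σ(23) = 24. Summing all 23 values: 431. (Average order: Σ_{n ≤ x} σ(n) ~ (π²/12) x². For x = 23, (π²/12)·23² ≈ 435.09.)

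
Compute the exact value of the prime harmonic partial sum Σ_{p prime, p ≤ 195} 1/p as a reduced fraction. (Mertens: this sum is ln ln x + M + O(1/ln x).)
Σ 1/p = 385774678978047295113064712800727674369526436922217581784412894295689697835549/198962376391690981640415251545285153602734402721821058212203976095413910572270

π(195) = 44, so the primes ≤ 195 are [2, 3, 5, 7, 11, 13, 17, 19, 23, 29, 31, 37, 41, 43, 47, 53, 59, 61, 67, 71, 73, 79, 83, 89, 97, 101, 103, 107, 109, 113, 127, 131, 137, 139, 149, 151, 157, 163, 167, 173, 179, 181, 191, 193]. Summing 1/p over these primes: 385774678978047295113064712800727674369526436922217581784412894295689697835549/198962376391690981640415251545285153602734402721821058212203976095413910572270 ≈ 1.9389. Mertens estimate ln ln(195) + 0.2615 ≈ 1.9241.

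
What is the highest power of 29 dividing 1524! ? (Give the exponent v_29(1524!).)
v_29(1524!) = 53

Legendre's formula: v_p(n!) = Σ_{k ≥ 1} ⌊n / p^k⌋. For p = 29, n = 1524, the terms are:
  ⌊1524/29^1⌋ = ⌊1524/29⌋ = 52
  ⌊1524/29^2⌋ = ⌊1524/841⌋ = 1
(the next term ⌊1524/29^3⌋ = 0, terminating the sum). Summing: v_29(1524!) = 52 + 1 = 53.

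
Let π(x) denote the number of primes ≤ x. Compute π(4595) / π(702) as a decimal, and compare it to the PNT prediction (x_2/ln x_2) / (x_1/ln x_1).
π(4595)/π(702) = 621/126 ≈ 4.9286;  PNT prediction ≈ 5.0872.

π(702) = 126 and π(4595) = 621, so π(4595)/π(702) ≈ 4.9286. The PNT-predicted ratio is (4595/ln(4595)) / (702/ln(702)) ≈ 5.0872. The two agree to within a few percent, as expected.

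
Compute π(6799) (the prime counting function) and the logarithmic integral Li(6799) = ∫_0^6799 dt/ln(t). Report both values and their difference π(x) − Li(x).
π(6799) = 875;  Li(6799) ≈ 891.59;  π(x) − Li(x) ≈ -16.59.

Direct count of primes ≤ 6799 gives π(6799) = 875. Numerical evaluation of the logarithmic integral gives Li(6799) ≈ 891.59. The difference π(x) − Li(x) ≈ -16.59 is typically negative for small/moderate x (Li(x) overestimates), though Littlewood's theorem shows this sign changes infinitely often.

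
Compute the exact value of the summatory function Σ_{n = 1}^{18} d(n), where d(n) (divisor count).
Σ_{n ≤ 18} d(n) = 58

Compute d(n) for each 1 ≤ n ≤ 18: d(1) = 1, d(2) = 2, d(3) = 2, d(4) = 3, d(5) = 2, d(6) = 4, d(7) = 2, d(8) = 4, d(9) = 3, d(10) = 4, d(11) = 2, d(12) = 6, d(13) = 2, d(14) = 4, d(15) = 4, d(16) = 5, d(17) = 2, d(18) = 6. Summing all 18 values: 58. (Dirichlet's divisor formula: Σ_{n ≤ x} d(n) = x ln(x) + (2γ − 1) x + O(√x). For x = 18, the asymptotic estimate is ≈ 54.81.)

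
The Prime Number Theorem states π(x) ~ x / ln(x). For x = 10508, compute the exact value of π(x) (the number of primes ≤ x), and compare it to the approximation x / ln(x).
π(10508) = 1285;  x/ln(x) ≈ 1134.79;  relative error ≈ 11.69%.

Directly count primes up to 10508: π(10508) = 1285. The PNT approximation gives 10508/ln(10508) ≈ 10508/9.25989 ≈ 1134.79. Relative error (π(x) − x/ln(x)) / π(x) ≈ 11.69%; the approximation is known to undercount slightly (Li(x) is a better estimate).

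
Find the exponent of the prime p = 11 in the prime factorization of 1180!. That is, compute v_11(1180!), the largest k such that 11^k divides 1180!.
v_11(1180!) = 116

Legendre's formula: v_p(n!) = Σ_{k ≥ 1} ⌊n / p^k⌋. For p = 11, n = 1180, the terms are:
  ⌊1180/11^1⌋ = ⌊1180/11⌋ = 107
  ⌊1180/11^2⌋ = ⌊1180/121⌋ = 9
(the next term ⌊1180/11^3⌋ = 0, terminating the sum). Summing: v_11(1180!) = 107 + 9 = 116.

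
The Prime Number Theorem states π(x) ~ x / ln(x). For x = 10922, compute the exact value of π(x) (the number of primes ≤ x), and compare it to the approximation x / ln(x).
π(10922) = 1327;  x/ln(x) ≈ 1174.59;  relative error ≈ 11.49%.

Directly count primes up to 10922: π(10922) = 1327. The PNT approximation gives 10922/ln(10922) ≈ 10922/9.29853 ≈ 1174.59. Relative error (π(x) − x/ln(x)) / π(x) ≈ 11.49%; the approximation is known to undercount slightly (Li(x) is a better estimate).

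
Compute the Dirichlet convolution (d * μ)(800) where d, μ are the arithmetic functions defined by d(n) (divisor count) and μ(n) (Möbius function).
(d * μ)(800) = 1

Divisors of 800: [1, 2, 4, 5, 8, 10, 16, 20, 25, 32, 40, 50, 80, 100, 160, 200, 400, 800]. For each d | 800:
  d = 1: d(1) · μ(800/1) = 1 · 0 = 0
  d = 2: d(2) · μ(800/2) = 2 · 0 = 0
  d = 4: d(4) · μ(800/4) = 3 · 0 = 0
  d = 5: d(5) · μ(800/5) = 2 · 0 = 0
  d = 8: d(8) · μ(800/8) = 4 · 0 = 0
  d = 10: d(10) · μ(800/10) = 4 · 0 = 0
  d = 16: d(16) · μ(800/16) = 5 · 0 = 0
  d = 20: d(20) · μ(800/20) = 6 · 0 = 0
  d = 25: d(25) · μ(800/25) = 3 · 0 = 0
  d = 32: d(32) · μ(800/32) = 6 · 0 = 0
  d = 40: d(40) · μ(800/40) = 8 · 0 = 0
  d = 50: d(50) · μ(800/50) = 6 · 0 = 0
  d = 80: d(80) · μ(800/80) = 10 · 1 = 10
  d = 100: d(100) · μ(800/100) = 9 · 0 = 0
  d = 160: d(160) · μ(800/160) = 12 · -1 = -12
  d = 200: d(200) · μ(800/200) = 12 · 0 = 0
  d = 400: d(400) · μ(800/400) = 15 · -1 = -15
  d = 800: d(800) · μ(800/800) = 18 · 1 = 18
Summing: (d * μ)(800) = 0 + 0 + 0 + 0 + 0 + 0 + 0 + 0 + 0 + 0 + 0 + 0 + 10 + 0 + -12 + 0 + -15 + 18 = 1.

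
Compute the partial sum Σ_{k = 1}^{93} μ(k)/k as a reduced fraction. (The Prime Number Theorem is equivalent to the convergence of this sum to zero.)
Σ μ(k)/k = 160646574025887074368700140133097/7922913965448516923550179200452770

Values of μ(k) for 1 ≤ k ≤ 93: μ(1) = 1, μ(2) = -1, μ(3) = -1, μ(5) = -1, μ(6) = 1, μ(7) = -1, μ(10) = 1, μ(11) = -1, μ(13) = -1, μ(14) = 1, μ(15) = 1, μ(17) = -1, μ(19) = -1, μ(21) = 1, μ(22) = 1, μ(23) = -1, μ(26) = 1, μ(29) = -1, μ(30) = -1, μ(31) = -1, μ(33) = 1, μ(34) = 1, μ(35) = 1, μ(37) = -1, μ(38) = 1, μ(39) = 1, μ(41) = -1, μ(42) = -1, μ(43) = -1, μ(46) = 1, μ(47) = -1, μ(51) = 1, μ(53) = -1, μ(55) = 1, μ(57) = 1, μ(58) = 1, μ(59) = -1, μ(61) = -1, μ(62) = 1, μ(65) = 1, μ(66) = -1, μ(67) = -1, μ(69) = 1, μ(70) = -1, μ(71) = -1, μ(73) = -1, μ(74) = 1, μ(77) = 1, μ(78) = -1, μ(79) = -1, μ(82) = 1, μ(83) = -1, μ(85) = 1, μ(86) = 1, μ(87) = 1, μ(89) = -1, μ(91) = 1, μ(93) = 1, with μ = 0 on non-squarefree integers. Summing μ(k)/k for k where μ(k) ≠ 0 gives 160646574025887074368700140133097/7922913965448516923550179200452770 ≈ 0.0203. (PNT ⟺ this sum → 0 as n → ∞.)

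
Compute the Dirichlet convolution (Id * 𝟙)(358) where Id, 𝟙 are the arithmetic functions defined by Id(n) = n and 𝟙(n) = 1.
(Id * 𝟙)(358) = 540

Divisors of 358: [1, 2, 179, 358]. For each d | 358:
  d = 1: Id(1) · 𝟙(358/1) = 1 · 1 = 1
  d = 2: Id(2) · 𝟙(358/2) = 2 · 1 = 2
  d = 179: Id(179) · 𝟙(358/179) = 179 · 1 = 179
  d = 358: Id(358) · 𝟙(358/358) = 358 · 1 = 358
Summing: (Id * 𝟙)(358) = 1 + 2 + 179 + 358 = 540.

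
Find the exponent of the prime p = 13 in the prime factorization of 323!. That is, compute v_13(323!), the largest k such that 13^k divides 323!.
v_13(323!) = 25

Legendre's formula: v_p(n!) = Σ_{k ≥ 1} ⌊n / p^k⌋. For p = 13, n = 323, the terms are:
  ⌊323/13^1⌋ = ⌊323/13⌋ = 24
  ⌊323/13^2⌋ = ⌊323/169⌋ = 1
(the next term ⌊323/13^3⌋ = 0, terminating the sum). Summing: v_13(323!) = 24 + 1 = 25.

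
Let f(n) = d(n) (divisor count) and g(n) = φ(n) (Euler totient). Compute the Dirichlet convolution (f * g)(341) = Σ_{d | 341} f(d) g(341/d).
(d * φ)(341) = 384

Divisors of 341: [1, 11, 31, 341]. For each d | 341:
  d = 1: d(1) · φ(341/1) = 1 · 300 = 300
  d = 11: d(11) · φ(341/11) = 2 · 30 = 60
  d = 31: d(31) · φ(341/31) = 2 · 10 = 20
  d = 341: d(341) · φ(341/341) = 4 · 1 = 4
Summing: (d * φ)(341) = 300 + 60 + 20 + 4 = 384.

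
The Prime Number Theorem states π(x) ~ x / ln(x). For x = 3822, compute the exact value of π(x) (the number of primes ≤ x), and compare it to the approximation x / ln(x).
π(3822) = 530;  x/ln(x) ≈ 463.36;  relative error ≈ 12.57%.

Directly count primes up to 3822: π(3822) = 530. The PNT approximation gives 3822/ln(3822) ≈ 3822/8.24853 ≈ 463.36. Relative error (π(x) − x/ln(x)) / π(x) ≈ 12.57%; the approximation is known to undercount slightly (Li(x) is a better estimate).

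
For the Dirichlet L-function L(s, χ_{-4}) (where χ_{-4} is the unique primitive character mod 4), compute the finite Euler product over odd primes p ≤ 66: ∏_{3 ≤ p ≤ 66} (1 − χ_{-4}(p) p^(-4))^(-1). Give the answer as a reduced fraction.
∏ = 81934214988902113115031508050672702841756592198516788686922065253543/82850154482442028729801746725895742819441886414557775886809038848000

The odd primes p ≤ 66 are [3, 5, 7, 11, 13, 17, 19, 23, 29, 31, 37, 41, 43, 47, 53, 59, 61]. For each, χ(p) = 1 if p ≡ 1 mod 4, χ(p) = −1 if p ≡ 3 mod 4. Taking (1 − χ(p)/p^4)^(-1) = p^4/(p^4 − χ(p)): (1 − (-1)/3^4)^(-1) · (1 − (1)/5^4)^(-1) · (1 − (-1)/7^4)^(-1) · (1 − (-1)/11^4)^(-1) · (1 − (1)/13^4)^(-1) · (1 − (1)/17^4)^(-1) · (1 − (-1)/19^4)^(-1) · (1 − (-1)/23^4)^(-1) · (1 − (1)/29^4)^(-1) · (1 − (-1)/31^4)^(-1) · (1 − (1)/37^4)^(-1) · (1 − (1)/41^4)^(-1) · (1 − (-1)/43^4)^(-1) · (1 − (-1)/47^4)^(-1) · (1 − (1)/53^4)^(-1) · (1 − (-1)/59^4)^(-1) · (1 − (1)/61^4)^(-1) = 81934214988902113115031508050672702841756592198516788686922065253543/82850154482442028729801746725895742819441886414557775886809038848000.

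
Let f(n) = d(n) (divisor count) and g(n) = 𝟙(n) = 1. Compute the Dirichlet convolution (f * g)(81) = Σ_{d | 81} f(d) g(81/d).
(d * 𝟙)(81) = 15

Divisors of 81: [1, 3, 9, 27, 81]. For each d | 81:
  d = 1: d(1) · 𝟙(81/1) = 1 · 1 = 1
  d = 3: d(3) · 𝟙(81/3) = 2 · 1 = 2
  d = 9: d(9) · 𝟙(81/9) = 3 · 1 = 3
  d = 27: d(27) · 𝟙(81/27) = 4 · 1 = 4
  d = 81: d(81) · 𝟙(81/81) = 5 · 1 = 5
Summing: (d * 𝟙)(81) = 1 + 2 + 3 + 4 + 5 = 15.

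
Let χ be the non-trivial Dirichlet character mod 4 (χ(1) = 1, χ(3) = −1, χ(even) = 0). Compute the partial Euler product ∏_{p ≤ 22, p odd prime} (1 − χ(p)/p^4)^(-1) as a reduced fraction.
∏ = 10388364341566686475/10504466734429503488

The odd primes p ≤ 22 are [3, 5, 7, 11, 13, 17, 19]. For each, χ(p) = 1 if p ≡ 1 mod 4, χ(p) = −1 if p ≡ 3 mod 4. Taking (1 − χ(p)/p^4)^(-1) = p^4/(p^4 − χ(p)): (1 − (-1)/3^4)^(-1) · (1 − (1)/5^4)^(-1) · (1 − (-1)/7^4)^(-1) · (1 − (-1)/11^4)^(-1) · (1 − (1)/13^4)^(-1) · (1 − (1)/17^4)^(-1) · (1 − (-1)/19^4)^(-1) = 10388364341566686475/10504466734429503488.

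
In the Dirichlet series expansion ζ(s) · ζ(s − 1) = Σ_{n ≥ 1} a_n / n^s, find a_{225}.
σ(225) = 403

In the product (Σ m^0/m^s)(Σ k / k^s) = Σ (Σ_{d | n} d) / n^s, the coefficient of 1/n^s is σ(n) = Σ_{d | n} d. For n = 225, divisors are [1, 3, 5, 9, 15, 25, 45, 75, 225]; summing: σ(225) = 403.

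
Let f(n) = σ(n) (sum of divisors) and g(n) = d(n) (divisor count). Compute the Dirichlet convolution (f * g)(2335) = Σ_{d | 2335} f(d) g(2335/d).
(σ * d)(2335) = 3760

Divisors of 2335: [1, 5, 467, 2335]. For each d | 2335:
  d = 1: σ(1) · d(2335/1) = 1 · 4 = 4
  d = 5: σ(5) · d(2335/5) = 6 · 2 = 12
  d = 467: σ(467) · d(2335/467) = 468 · 2 = 936
  d = 2335: σ(2335) · d(2335/2335) = 2808 · 1 = 2808
Summing: (σ * d)(2335) = 4 + 12 + 936 + 2808 = 3760.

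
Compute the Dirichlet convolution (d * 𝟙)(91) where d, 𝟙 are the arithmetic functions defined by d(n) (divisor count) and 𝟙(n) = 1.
(d * 𝟙)(91) = 9

Divisors of 91: [1, 7, 13, 91]. For each d | 91:
  d = 1: d(1) · 𝟙(91/1) = 1 · 1 = 1
  d = 7: d(7) · 𝟙(91/7) = 2 · 1 = 2
  d = 13: d(13) · 𝟙(91/13) = 2 · 1 = 2
  d = 91: d(91) · 𝟙(91/91) = 4 · 1 = 4
Summing: (d * 𝟙)(91) = 1 + 2 + 2 + 4 = 9.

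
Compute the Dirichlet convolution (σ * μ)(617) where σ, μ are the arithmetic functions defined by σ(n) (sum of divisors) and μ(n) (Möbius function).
(σ * μ)(617) = 617

Divisors of 617: [1, 617]. For each d | 617:
  d = 1: σ(1) · μ(617/1) = 1 · -1 = -1
  d = 617: σ(617) · μ(617/617) = 618 · 1 = 618
Summing: (σ * μ)(617) = -1 + 618 = 617.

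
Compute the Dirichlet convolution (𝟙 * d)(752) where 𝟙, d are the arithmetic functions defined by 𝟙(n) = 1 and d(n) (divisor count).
(𝟙 * d)(752) = 45

Divisors of 752: [1, 2, 4, 8, 16, 47, 94, 188, 376, 752]. For each d | 752:
  d = 1: 𝟙(1) · d(752/1) = 1 · 10 = 10
  d = 2: 𝟙(2) · d(752/2) = 1 · 8 = 8
  d = 4: 𝟙(4) · d(752/4) = 1 · 6 = 6
  d = 8: 𝟙(8) · d(752/8) = 1 · 4 = 4
  d = 16: 𝟙(16) · d(752/16) = 1 · 2 = 2
  d = 47: 𝟙(47) · d(752/47) = 1 · 5 = 5
  d = 94: 𝟙(94) · d(752/94) = 1 · 4 = 4
  d = 188: 𝟙(188) · d(752/188) = 1 · 3 = 3
  d = 376: 𝟙(376) · d(752/376) = 1 · 2 = 2
  d = 752: 𝟙(752) · d(752/752) = 1 · 1 = 1
Summing: (𝟙 * d)(752) = 10 + 8 + 6 + 4 + 2 + 5 + 4 + 3 + 2 + 1 = 45.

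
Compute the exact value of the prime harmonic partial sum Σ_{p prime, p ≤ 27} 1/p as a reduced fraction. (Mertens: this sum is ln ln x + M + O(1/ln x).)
Σ 1/p = 334406399/223092870

π(27) = 9, so the primes ≤ 27 are [2, 3, 5, 7, 11, 13, 17, 19, 23]. Summing 1/p over these primes: 334406399/223092870 ≈ 1.4990. Mertens estimate ln ln(27) + 0.2615 ≈ 1.4542.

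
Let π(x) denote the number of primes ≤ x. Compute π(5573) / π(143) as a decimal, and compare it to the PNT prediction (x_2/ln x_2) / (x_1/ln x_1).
π(5573)/π(143) = 736/34 ≈ 21.6471;  PNT prediction ≈ 22.4228.

π(143) = 34 and π(5573) = 736, so π(5573)/π(143) ≈ 21.6471. The PNT-predicted ratio is (5573/ln(5573)) / (143/ln(143)) ≈ 22.4228. The two agree to within a few percent, as expected.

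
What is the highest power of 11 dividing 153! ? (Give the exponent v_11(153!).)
v_11(153!) = 14

Legendre's formula: v_p(n!) = Σ_{k ≥ 1} ⌊n / p^k⌋. For p = 11, n = 153, the terms are:
  ⌊153/11^1⌋ = ⌊153/11⌋ = 13
  ⌊153/11^2⌋ = ⌊153/121⌋ = 1
(the next term ⌊153/11^3⌋ = 0, terminating the sum). Summing: v_11(153!) = 13 + 1 = 14.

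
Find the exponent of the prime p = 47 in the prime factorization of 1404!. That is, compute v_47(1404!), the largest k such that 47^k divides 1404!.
v_47(1404!) = 29

Legendre's formula: v_p(n!) = Σ_{k ≥ 1} ⌊n / p^k⌋. For p = 47, n = 1404, the terms are:
  ⌊1404/47^1⌋ = ⌊1404/47⌋ = 29
(the next term ⌊1404/47^2⌋ = 0, terminating the sum). Summing: v_47(1404!) = 29 = 29.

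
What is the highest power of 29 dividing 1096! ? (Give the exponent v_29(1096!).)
v_29(1096!) = 38

Legendre's formula: v_p(n!) = Σ_{k ≥ 1} ⌊n / p^k⌋. For p = 29, n = 1096, the terms are:
  ⌊1096/29^1⌋ = ⌊1096/29⌋ = 37
  ⌊1096/29^2⌋ = ⌊1096/841⌋ = 1
(the next term ⌊1096/29^3⌋ = 0, terminating the sum). Summing: v_29(1096!) = 37 + 1 = 38.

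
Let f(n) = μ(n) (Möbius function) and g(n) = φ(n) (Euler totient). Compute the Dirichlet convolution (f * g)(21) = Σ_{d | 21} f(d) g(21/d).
(μ * φ)(21) = 5

Divisors of 21: [1, 3, 7, 21]. For each d | 21:
  d = 1: μ(1) · φ(21/1) = 1 · 12 = 12
  d = 3: μ(3) · φ(21/3) = -1 · 6 = -6
  d = 7: μ(7) · φ(21/7) = -1 · 2 = -2
  d = 21: μ(21) · φ(21/21) = 1 · 1 = 1
Summing: (μ * φ)(21) = 12 + -6 + -2 + 1 = 5.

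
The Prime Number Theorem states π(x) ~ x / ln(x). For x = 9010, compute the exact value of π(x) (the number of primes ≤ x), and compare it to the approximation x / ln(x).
π(9010) = 1119;  x/ln(x) ≈ 989.45;  relative error ≈ 11.58%.

Directly count primes up to 9010: π(9010) = 1119. The PNT approximation gives 9010/ln(9010) ≈ 9010/9.10609 ≈ 989.45. Relative error (π(x) − x/ln(x)) / π(x) ≈ 11.58%; the approximation is known to undercount slightly (Li(x) is a better estimate).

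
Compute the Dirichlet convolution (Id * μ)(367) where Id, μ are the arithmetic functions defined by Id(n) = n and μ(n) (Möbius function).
(Id * μ)(367) = 366

Divisors of 367: [1, 367]. For each d | 367:
  d = 1: Id(1) · μ(367/1) = 1 · -1 = -1
  d = 367: Id(367) · μ(367/367) = 367 · 1 = 367
Summing: (Id * μ)(367) = -1 + 367 = 366.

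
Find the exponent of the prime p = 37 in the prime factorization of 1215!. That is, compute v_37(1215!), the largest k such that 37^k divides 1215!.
v_37(1215!) = 32

Legendre's formula: v_p(n!) = Σ_{k ≥ 1} ⌊n / p^k⌋. For p = 37, n = 1215, the terms are:
  ⌊1215/37^1⌋ = ⌊1215/37⌋ = 32
(the next term ⌊1215/37^2⌋ = 0, terminating the sum). Summing: v_37(1215!) = 32 = 32.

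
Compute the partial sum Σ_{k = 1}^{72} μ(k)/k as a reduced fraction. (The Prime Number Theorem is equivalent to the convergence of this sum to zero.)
Σ μ(k)/k = -200643437220052588790575/15941166575048541741926154

Values of μ(k) for 1 ≤ k ≤ 72: μ(1) = 1, μ(2) = -1, μ(3) = -1, μ(5) = -1, μ(6) = 1, μ(7) = -1, μ(10) = 1, μ(11) = -1, μ(13) = -1, μ(14) = 1, μ(15) = 1, μ(17) = -1, μ(19) = -1, μ(21) = 1, μ(22) = 1, μ(23) = -1, μ(26) = 1, μ(29) = -1, μ(30) = -1, μ(31) = -1, μ(33) = 1, μ(34) = 1, μ(35) = 1, μ(37) = -1, μ(38) = 1, μ(39) = 1, μ(41) = -1, μ(42) = -1, μ(43) = -1, μ(46) = 1, μ(47) = -1, μ(51) = 1, μ(53) = -1, μ(55) = 1, μ(57) = 1, μ(58) = 1, μ(59) = -1, μ(61) = -1, μ(62) = 1, μ(65) = 1, μ(66) = -1, μ(67) = -1, μ(69) = 1, μ(70) = -1, μ(71) = -1, with μ = 0 on non-squarefree integers. Summing μ(k)/k for k where μ(k) ≠ 0 gives -200643437220052588790575/15941166575048541741926154 ≈ -0.0126. (PNT ⟺ this sum → 0 as n → ∞.)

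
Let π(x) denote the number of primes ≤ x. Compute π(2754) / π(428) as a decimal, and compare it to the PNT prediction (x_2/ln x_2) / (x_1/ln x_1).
π(2754)/π(428) = 402/82 ≈ 4.9024;  PNT prediction ≈ 4.9222.

π(428) = 82 and π(2754) = 402, so π(2754)/π(428) ≈ 4.9024. The PNT-predicted ratio is (2754/ln(2754)) / (428/ln(428)) ≈ 4.9222. The two agree to within a few percent, as expected.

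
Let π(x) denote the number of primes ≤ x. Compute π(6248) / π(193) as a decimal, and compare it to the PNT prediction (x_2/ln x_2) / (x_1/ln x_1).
π(6248)/π(193) = 812/44 ≈ 18.4545;  PNT prediction ≈ 19.4930.

π(193) = 44 and π(6248) = 812, so π(6248)/π(193) ≈ 18.4545. The PNT-predicted ratio is (6248/ln(6248)) / (193/ln(193)) ≈ 19.4930. The two agree to within a few percent, as expected.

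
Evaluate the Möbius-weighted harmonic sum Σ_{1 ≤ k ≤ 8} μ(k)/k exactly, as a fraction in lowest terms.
Σ μ(k)/k = -1/105

Values of μ(k) for 1 ≤ k ≤ 8: μ(1) = 1, μ(2) = -1, μ(3) = -1, μ(5) = -1, μ(6) = 1, μ(7) = -1, with μ = 0 on non-squarefree integers. Summing μ(k)/k for k where μ(k) ≠ 0 gives -1/105 ≈ -0.0095. (PNT ⟺ this sum → 0 as n → ∞.)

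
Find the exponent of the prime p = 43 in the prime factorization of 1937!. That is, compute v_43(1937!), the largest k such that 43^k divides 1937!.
v_43(1937!) = 46

Legendre's formula: v_p(n!) = Σ_{k ≥ 1} ⌊n / p^k⌋. For p = 43, n = 1937, the terms are:
  ⌊1937/43^1⌋ = ⌊1937/43⌋ = 45
  ⌊1937/43^2⌋ = ⌊1937/1849⌋ = 1
(the next term ⌊1937/43^3⌋ = 0, terminating the sum). Summing: v_43(1937!) = 45 + 1 = 46.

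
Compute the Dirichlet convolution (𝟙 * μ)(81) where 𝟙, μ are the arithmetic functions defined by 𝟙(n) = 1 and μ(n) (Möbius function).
(𝟙 * μ)(81) = 0

Divisors of 81: [1, 3, 9, 27, 81]. For each d | 81:
  d = 1: 𝟙(1) · μ(81/1) = 1 · 0 = 0
  d = 3: 𝟙(3) · μ(81/3) = 1 · 0 = 0
  d = 9: 𝟙(9) · μ(81/9) = 1 · 0 = 0
  d = 27: 𝟙(27) · μ(81/27) = 1 · -1 = -1
  d = 81: 𝟙(81) · μ(81/81) = 1 · 1 = 1
Summing: (𝟙 * μ)(81) = 0 + 0 + 0 + -1 + 1 = 0.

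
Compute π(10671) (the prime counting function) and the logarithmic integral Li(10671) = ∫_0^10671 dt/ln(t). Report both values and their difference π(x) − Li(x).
π(10671) = 1302;  Li(10671) ≈ 1318.73;  π(x) − Li(x) ≈ -16.73.

Direct count of primes ≤ 10671 gives π(10671) = 1302. Numerical evaluation of the logarithmic integral gives Li(10671) ≈ 1318.73. The difference π(x) − Li(x) ≈ -16.73 is typically negative for small/moderate x (Li(x) overestimates), though Littlewood's theorem shows this sign changes infinitely often.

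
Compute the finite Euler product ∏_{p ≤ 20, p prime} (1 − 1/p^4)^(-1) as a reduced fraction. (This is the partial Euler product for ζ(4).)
∏ = 7064087752265346803/6526834216796160000

The primes p ≤ 20 are [2, 3, 5, 7, 11, 13, 17, 19]. For each prime, (1 − 1/p^4)^(-1) = p^4 / (p^4 − 1). The product is (1 − 1/2^4)^(-1), (1 − 1/3^4)^(-1), (1 − 1/5^4)^(-1), (1 − 1/7^4)^(-1), (1 − 1/11^4)^(-1), (1 − 1/13^4)^(-1), (1 − 1/17^4)^(-1), (1 − 1/19^4)^(-1) = ∏ p^4 / (p^4 − 1) = 7064087752265346803/6526834216796160000.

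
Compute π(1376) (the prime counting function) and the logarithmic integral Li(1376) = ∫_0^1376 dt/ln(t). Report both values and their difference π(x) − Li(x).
π(1376) = 220;  Li(1376) ≈ 230.76;  π(x) − Li(x) ≈ -10.76.

Direct count of primes ≤ 1376 gives π(1376) = 220. Numerical evaluation of the logarithmic integral gives Li(1376) ≈ 230.76. The difference π(x) − Li(x) ≈ -10.76 is typically negative for small/moderate x (Li(x) overestimates), though Littlewood's theorem shows this sign changes infinitely often.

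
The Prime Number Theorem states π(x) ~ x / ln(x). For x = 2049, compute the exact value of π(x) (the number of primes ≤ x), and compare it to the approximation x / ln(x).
π(2049) = 309;  x/ln(x) ≈ 268.72;  relative error ≈ 13.04%.

Directly count primes up to 2049: π(2049) = 309. The PNT approximation gives 2049/ln(2049) ≈ 2049/7.62511 ≈ 268.72. Relative error (π(x) − x/ln(x)) / π(x) ≈ 13.04%; the approximation is known to undercount slightly (Li(x) is a better estimate).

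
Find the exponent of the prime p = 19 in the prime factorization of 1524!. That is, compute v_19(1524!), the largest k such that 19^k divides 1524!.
v_19(1524!) = 84

Legendre's formula: v_p(n!) = Σ_{k ≥ 1} ⌊n / p^k⌋. For p = 19, n = 1524, the terms are:
  ⌊1524/19^1⌋ = ⌊1524/19⌋ = 80
  ⌊1524/19^2⌋ = ⌊1524/361⌋ = 4
(the next term ⌊1524/19^3⌋ = 0, terminating the sum). Summing: v_19(1524!) = 80 + 4 = 84.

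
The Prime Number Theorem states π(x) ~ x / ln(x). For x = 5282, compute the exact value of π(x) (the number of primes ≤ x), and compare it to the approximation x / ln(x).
π(5282) = 701;  x/ln(x) ≈ 616.19;  relative error ≈ 12.10%.

Directly count primes up to 5282: π(5282) = 701. The PNT approximation gives 5282/ln(5282) ≈ 5282/8.57206 ≈ 616.19. Relative error (π(x) − x/ln(x)) / π(x) ≈ 12.10%; the approximation is known to undercount slightly (Li(x) is a better estimate).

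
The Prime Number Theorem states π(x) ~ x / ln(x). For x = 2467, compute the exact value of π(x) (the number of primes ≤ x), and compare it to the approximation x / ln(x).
π(2467) = 365;  x/ln(x) ≈ 315.85;  relative error ≈ 13.47%.

Directly count primes up to 2467: π(2467) = 365. The PNT approximation gives 2467/ln(2467) ≈ 2467/7.81076 ≈ 315.85. Relative error (π(x) − x/ln(x)) / π(x) ≈ 13.47%; the approximation is known to undercount slightly (Li(x) is a better estimate).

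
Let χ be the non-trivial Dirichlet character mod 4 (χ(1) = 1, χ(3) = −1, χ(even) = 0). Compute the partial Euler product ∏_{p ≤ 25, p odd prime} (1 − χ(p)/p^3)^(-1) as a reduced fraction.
∏ = 177358697820836675/183046656872153088

The odd primes p ≤ 25 are [3, 5, 7, 11, 13, 17, 19, 23]. For each, χ(p) = 1 if p ≡ 1 mod 4, χ(p) = −1 if p ≡ 3 mod 4. Taking (1 − χ(p)/p^3)^(-1) = p^3/(p^3 − χ(p)): (1 − (-1)/3^3)^(-1) · (1 − (1)/5^3)^(-1) · (1 − (-1)/7^3)^(-1) · (1 − (-1)/11^3)^(-1) · (1 − (1)/13^3)^(-1) · (1 − (1)/17^3)^(-1) · (1 − (-1)/19^3)^(-1) · (1 − (-1)/23^3)^(-1) = 177358697820836675/183046656872153088.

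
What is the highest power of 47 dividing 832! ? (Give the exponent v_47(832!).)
v_47(832!) = 17

Legendre's formula: v_p(n!) = Σ_{k ≥ 1} ⌊n / p^k⌋. For p = 47, n = 832, the terms are:
  ⌊832/47^1⌋ = ⌊832/47⌋ = 17
(the next term ⌊832/47^2⌋ = 0, terminating the sum). Summing: v_47(832!) = 17 = 17.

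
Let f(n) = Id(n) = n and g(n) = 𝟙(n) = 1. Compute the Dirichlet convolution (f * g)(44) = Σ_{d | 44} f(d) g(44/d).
(Id * 𝟙)(44) = 84

Divisors of 44: [1, 2, 4, 11, 22, 44]. For each d | 44:
  d = 1: Id(1) · 𝟙(44/1) = 1 · 1 = 1
  d = 2: Id(2) · 𝟙(44/2) = 2 · 1 = 2
  d = 4: Id(4) · 𝟙(44/4) = 4 · 1 = 4
  d = 11: Id(11) · 𝟙(44/11) = 11 · 1 = 11
  d = 22: Id(22) · 𝟙(44/22) = 22 · 1 = 22
  d = 44: Id(44) · 𝟙(44/44) = 44 · 1 = 44
Summing: (Id * 𝟙)(44) = 1 + 2 + 4 + 11 + 22 + 44 = 84.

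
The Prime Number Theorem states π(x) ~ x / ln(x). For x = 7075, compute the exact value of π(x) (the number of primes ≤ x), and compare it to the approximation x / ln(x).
π(7075) = 908;  x/ln(x) ≈ 798.14;  relative error ≈ 12.10%.

Directly count primes up to 7075: π(7075) = 908. The PNT approximation gives 7075/ln(7075) ≈ 7075/8.86432 ≈ 798.14. Relative error (π(x) − x/ln(x)) / π(x) ≈ 12.10%; the approximation is known to undercount slightly (Li(x) is a better estimate).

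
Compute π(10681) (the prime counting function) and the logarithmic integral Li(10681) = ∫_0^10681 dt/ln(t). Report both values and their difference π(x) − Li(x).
π(10681) = 1302;  Li(10681) ≈ 1319.81;  π(x) − Li(x) ≈ -17.81.

Direct count of primes ≤ 10681 gives π(10681) = 1302. Numerical evaluation of the logarithmic integral gives Li(10681) ≈ 1319.81. The difference π(x) − Li(x) ≈ -17.81 is typically negative for small/moderate x (Li(x) overestimates), though Littlewood's theorem shows this sign changes infinitely often.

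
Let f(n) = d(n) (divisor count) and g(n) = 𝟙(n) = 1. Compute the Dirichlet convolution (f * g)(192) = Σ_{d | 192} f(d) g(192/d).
(d * 𝟙)(192) = 84

Divisors of 192: [1, 2, 3, 4, 6, 8, 12, 16, 24, 32, 48, 64, 96, 192]. For each d | 192:
  d = 1: d(1) · 𝟙(192/1) = 1 · 1 = 1
  d = 2: d(2) · 𝟙(192/2) = 2 · 1 = 2
  d = 3: d(3) · 𝟙(192/3) = 2 · 1 = 2
  d = 4: d(4) · 𝟙(192/4) = 3 · 1 = 3
  d = 6: d(6) · 𝟙(192/6) = 4 · 1 = 4
  d = 8: d(8) · 𝟙(192/8) = 4 · 1 = 4
  d = 12: d(12) · 𝟙(192/12) = 6 · 1 = 6
  d = 16: d(16) · 𝟙(192/16) = 5 · 1 = 5
  d = 24: d(24) · 𝟙(192/24) = 8 · 1 = 8
  d = 32: d(32) · 𝟙(192/32) = 6 · 1 = 6
  d = 48: d(48) · 𝟙(192/48) = 10 · 1 = 10
  d = 64: d(64) · 𝟙(192/64) = 7 · 1 = 7
  d = 96: d(96) · 𝟙(192/96) = 12 · 1 = 12
  d = 192: d(192) · 𝟙(192/192) = 14 · 1 = 14
Summing: (d * 𝟙)(192) = 1 + 2 + 2 + 3 + 4 + 4 + 6 + 5 + 8 + 6 + 10 + 7 + 12 + 14 = 84.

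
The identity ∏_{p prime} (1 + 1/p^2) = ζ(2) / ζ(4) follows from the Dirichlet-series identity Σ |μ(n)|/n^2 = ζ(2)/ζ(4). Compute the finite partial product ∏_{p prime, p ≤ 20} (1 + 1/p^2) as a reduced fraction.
∏ = 6403780000/4257193941

The primes p ≤ 20 are [2, 3, 5, 7, 11, 13, 17, 19]. For each, (1 + 1/p^2) = (p^2 + 1)/p^2. Multiplying these fractions over p ∈ [2, 3, 5, 7, 11, 13, 17, 19] gives 6403780000/4257193941. (In the limit P → ∞ this tends to ζ(2)/ζ(4).)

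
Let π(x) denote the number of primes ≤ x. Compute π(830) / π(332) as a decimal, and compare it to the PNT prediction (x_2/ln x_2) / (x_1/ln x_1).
π(830)/π(332) = 145/67 ≈ 2.1642;  PNT prediction ≈ 2.1592.

π(332) = 67 and π(830) = 145, so π(830)/π(332) ≈ 2.1642. The PNT-predicted ratio is (830/ln(830)) / (332/ln(332)) ≈ 2.1592. The two agree to within a few percent, as expected.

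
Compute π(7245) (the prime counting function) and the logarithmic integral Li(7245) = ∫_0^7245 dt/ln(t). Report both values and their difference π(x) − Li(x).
π(7245) = 926;  Li(7245) ≈ 941.95;  π(x) − Li(x) ≈ -15.95.

Direct count of primes ≤ 7245 gives π(7245) = 926. Numerical evaluation of the logarithmic integral gives Li(7245) ≈ 941.95. The difference π(x) − Li(x) ≈ -15.95 is typically negative for small/moderate x (Li(x) overestimates), though Littlewood's theorem shows this sign changes infinitely often.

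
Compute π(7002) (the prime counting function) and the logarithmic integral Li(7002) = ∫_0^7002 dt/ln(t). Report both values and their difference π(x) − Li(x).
π(7002) = 901;  Li(7002) ≈ 914.56;  π(x) − Li(x) ≈ -13.56.

Direct count of primes ≤ 7002 gives π(7002) = 901. Numerical evaluation of the logarithmic integral gives Li(7002) ≈ 914.56. The difference π(x) − Li(x) ≈ -13.56 is typically negative for small/moderate x (Li(x) overestimates), though Littlewood's theorem shows this sign changes infinitely often.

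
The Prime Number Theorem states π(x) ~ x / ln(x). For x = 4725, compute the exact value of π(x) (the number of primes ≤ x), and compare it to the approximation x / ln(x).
π(4725) = 637;  x/ln(x) ≈ 558.47;  relative error ≈ 12.33%.

Directly count primes up to 4725: π(4725) = 637. The PNT approximation gives 4725/ln(4725) ≈ 4725/8.46062 ≈ 558.47. Relative error (π(x) − x/ln(x)) / π(x) ≈ 12.33%; the approximation is known to undercount slightly (Li(x) is a better estimate).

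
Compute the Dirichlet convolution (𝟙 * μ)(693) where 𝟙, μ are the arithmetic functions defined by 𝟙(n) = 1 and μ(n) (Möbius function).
(𝟙 * μ)(693) = 0

Divisors of 693: [1, 3, 7, 9, 11, 21, 33, 63, 77, 99, 231, 693]. For each d | 693:
  d = 1: 𝟙(1) · μ(693/1) = 1 · 0 = 0
  d = 3: 𝟙(3) · μ(693/3) = 1 · -1 = -1
  d = 7: 𝟙(7) · μ(693/7) = 1 · 0 = 0
  d = 9: 𝟙(9) · μ(693/9) = 1 · 1 = 1
  d = 11: 𝟙(11) · μ(693/11) = 1 · 0 = 0
  d = 21: 𝟙(21) · μ(693/21) = 1 · 1 = 1
  d = 33: 𝟙(33) · μ(693/33) = 1 · 1 = 1
  d = 63: 𝟙(63) · μ(693/63) = 1 · -1 = -1
  d = 77: 𝟙(77) · μ(693/77) = 1 · 0 = 0
  d = 99: 𝟙(99) · μ(693/99) = 1 · -1 = -1
  d = 231: 𝟙(231) · μ(693/231) = 1 · -1 = -1
  d = 693: 𝟙(693) · μ(693/693) = 1 · 1 = 1
Summing: (𝟙 * μ)(693) = 0 + -1 + 0 + 1 + 0 + 1 + 1 + -1 + 0 + -1 + -1 + 1 = 0.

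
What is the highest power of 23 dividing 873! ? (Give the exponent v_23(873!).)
v_23(873!) = 38

Legendre's formula: v_p(n!) = Σ_{k ≥ 1} ⌊n / p^k⌋. For p = 23, n = 873, the terms are:
  ⌊873/23^1⌋ = ⌊873/23⌋ = 37
  ⌊873/23^2⌋ = ⌊873/529⌋ = 1
(the next term ⌊873/23^3⌋ = 0, terminating the sum). Summing: v_23(873!) = 37 + 1 = 38.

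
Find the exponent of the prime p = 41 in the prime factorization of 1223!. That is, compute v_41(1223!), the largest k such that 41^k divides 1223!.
v_41(1223!) = 29

Legendre's formula: v_p(n!) = Σ_{k ≥ 1} ⌊n / p^k⌋. For p = 41, n = 1223, the terms are:
  ⌊1223/41^1⌋ = ⌊1223/41⌋ = 29
(the next term ⌊1223/41^2⌋ = 0, terminating the sum). Summing: v_41(1223!) = 29 = 29.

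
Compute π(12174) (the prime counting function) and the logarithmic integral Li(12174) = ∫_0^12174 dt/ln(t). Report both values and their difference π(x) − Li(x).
π(12174) = 1457;  Li(12174) ≈ 1479.61;  π(x) − Li(x) ≈ -22.61.

Direct count of primes ≤ 12174 gives π(12174) = 1457. Numerical evaluation of the logarithmic integral gives Li(12174) ≈ 1479.61. The difference π(x) − Li(x) ≈ -22.61 is typically negative for small/moderate x (Li(x) overestimates), though Littlewood's theorem shows this sign changes infinitely often.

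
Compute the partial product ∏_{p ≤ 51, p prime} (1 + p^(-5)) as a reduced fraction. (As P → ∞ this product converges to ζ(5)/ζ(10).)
∏ = 77350420258916008694441522216355088445733760320747817275637792505856/74669957780522328018216335873020857442299719217280893302140029444835

The primes p ≤ 51 are [2, 3, 5, 7, 11, 13, 17, 19, 23, 29, 31, 37, 41, 43, 47]. For each, (1 + 1/p^5) = (p^5 + 1)/p^5. Multiplying these fractions over p ∈ [2, 3, 5, 7, 11, 13, 17, 19, 23, 29, 31, 37, 41, 43, 47] gives 77350420258916008694441522216355088445733760320747817275637792505856/74669957780522328018216335873020857442299719217280893302140029444835. (In the limit P → ∞ this tends to ζ(5)/ζ(10).)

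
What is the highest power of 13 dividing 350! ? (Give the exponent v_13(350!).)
v_13(350!) = 28

Legendre's formula: v_p(n!) = Σ_{k ≥ 1} ⌊n / p^k⌋. For p = 13, n = 350, the terms are:
  ⌊350/13^1⌋ = ⌊350/13⌋ = 26
  ⌊350/13^2⌋ = ⌊350/169⌋ = 2
(the next term ⌊350/13^3⌋ = 0, terminating the sum). Summing: v_13(350!) = 26 + 2 = 28.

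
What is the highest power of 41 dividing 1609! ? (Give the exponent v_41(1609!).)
v_41(1609!) = 39

Legendre's formula: v_p(n!) = Σ_{k ≥ 1} ⌊n / p^k⌋. For p = 41, n = 1609, the terms are:
  ⌊1609/41^1⌋ = ⌊1609/41⌋ = 39
(the next term ⌊1609/41^2⌋ = 0, terminating the sum). Summing: v_41(1609!) = 39 = 39.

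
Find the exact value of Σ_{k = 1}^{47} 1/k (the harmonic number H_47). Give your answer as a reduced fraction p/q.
H_47 = 280682601097106968469/63245806209101973600

Direct summation: H_47 = 1 + 1/2 + ... + 1/47. The least common denominator is lcm(1, ..., 47) = 442720643463713815200; over this denominator the numerator is 442720643463713815200 + 221360321731856907600 + 147573547821237938400 + 110680160865928453800 + 88544128692742763040 + 73786773910618969200 + 63245806209101973600 + 55340080432964226900 + 49191182607079312800 + 44272064346371381520 + 40247331223973983200 + 36893386955309484600 + 34055434112593370400 + 31622903104550986800 + 29514709564247587680 + 27670040216482113450 + 26042390791983165600 + 24595591303539656400 + 23301086498090200800 + 22136032173185690760 + 21081935403033991200 + 20123665611986991600 + 19248723628857122400 + 18446693477654742300 + 17708825738548552608 + 17027717056296685200 + 16397060869026437600 + 15811451552275493400 + 15266229084955648800 + 14757354782123793840 + 14281311079474639200 + 13835020108241056725 + 13415777074657994400 + 13021195395991582800 + 12649161241820394720 + 12297795651769828200 + 11965422796316589600 + 11650543249045100400 + 11351811370864456800 + 11068016086592845380 + 10798064474724727200 + 10540967701516995600 + 10295828917760786400 + 10061832805993495800 + 9838236521415862560 + 9624361814428561200 + 9419588158802421600 = 1964778207679748779283, so H_47 = 1964778207679748779283/442720643463713815200; reducing by gcd(1964778207679748779283, 442720643463713815200) = 7 gives 280682601097106968469/63245806209101973600 ≈ 4.43796. (The PNT-adjacent estimate ln(47) + γ ≈ 4.42736 matches within O(1/n).)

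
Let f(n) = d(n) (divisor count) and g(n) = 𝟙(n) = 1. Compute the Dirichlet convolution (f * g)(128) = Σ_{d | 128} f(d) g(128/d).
(d * 𝟙)(128) = 36

Divisors of 128: [1, 2, 4, 8, 16, 32, 64, 128]. For each d | 128:
  d = 1: d(1) · 𝟙(128/1) = 1 · 1 = 1
  d = 2: d(2) · 𝟙(128/2) = 2 · 1 = 2
  d = 4: d(4) · 𝟙(128/4) = 3 · 1 = 3
  d = 8: d(8) · 𝟙(128/8) = 4 · 1 = 4
  d = 16: d(16) · 𝟙(128/16) = 5 · 1 = 5
  d = 32: d(32) · 𝟙(128/32) = 6 · 1 = 6
  d = 64: d(64) · 𝟙(128/64) = 7 · 1 = 7
  d = 128: d(128) · 𝟙(128/128) = 8 · 1 = 8
Summing: (d * 𝟙)(128) = 1 + 2 + 3 + 4 + 5 + 6 + 7 + 8 = 36.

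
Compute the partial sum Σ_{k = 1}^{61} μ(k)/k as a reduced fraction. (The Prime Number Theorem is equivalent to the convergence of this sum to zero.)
Σ μ(k)/k = -8549627883788520181/58644190679703485491635

Values of μ(k) for 1 ≤ k ≤ 61: μ(1) = 1, μ(2) = -1, μ(3) = -1, μ(5) = -1, μ(6) = 1, μ(7) = -1, μ(10) = 1, μ(11) = -1, μ(13) = -1, μ(14) = 1, μ(15) = 1, μ(17) = -1, μ(19) = -1, μ(21) = 1, μ(22) = 1, μ(23) = -1, μ(26) = 1, μ(29) = -1, μ(30) = -1, μ(31) = -1, μ(33) = 1, μ(34) = 1, μ(35) = 1, μ(37) = -1, μ(38) = 1, μ(39) = 1, μ(41) = -1, μ(42) = -1, μ(43) = -1, μ(46) = 1, μ(47) = -1, μ(51) = 1, μ(53) = -1, μ(55) = 1, μ(57) = 1, μ(58) = 1, μ(59) = -1, μ(61) = -1, with μ = 0 on non-squarefree integers. Summing μ(k)/k for k where μ(k) ≠ 0 gives -8549627883788520181/58644190679703485491635 ≈ -0.0001. (PNT ⟺ this sum → 0 as n → ∞.)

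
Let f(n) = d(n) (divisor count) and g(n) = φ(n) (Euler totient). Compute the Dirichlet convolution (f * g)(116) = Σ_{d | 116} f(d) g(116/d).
(d * φ)(116) = 210

Divisors of 116: [1, 2, 4, 29, 58, 116]. For each d | 116:
  d = 1: d(1) · φ(116/1) = 1 · 56 = 56
  d = 2: d(2) · φ(116/2) = 2 · 28 = 56
  d = 4: d(4) · φ(116/4) = 3 · 28 = 84
  d = 29: d(29) · φ(116/29) = 2 · 2 = 4
  d = 58: d(58) · φ(116/58) = 4 · 1 = 4
  d = 116: d(116) · φ(116/116) = 6 · 1 = 6
Summing: (d * φ)(116) = 56 + 56 + 84 + 4 + 4 + 6 = 210.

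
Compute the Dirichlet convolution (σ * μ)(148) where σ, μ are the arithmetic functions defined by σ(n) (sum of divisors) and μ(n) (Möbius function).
(σ * μ)(148) = 148

Divisors of 148: [1, 2, 4, 37, 74, 148]. For each d | 148:
  d = 1: σ(1) · μ(148/1) = 1 · 0 = 0
  d = 2: σ(2) · μ(148/2) = 3 · 1 = 3
  d = 4: σ(4) · μ(148/4) = 7 · -1 = -7
  d = 37: σ(37) · μ(148/37) = 38 · 0 = 0
  d = 74: σ(74) · μ(148/74) = 114 · -1 = -114
  d = 148: σ(148) · μ(148/148) = 266 · 1 = 266
Summing: (σ * μ)(148) = 0 + 3 + -7 + 0 + -114 + 266 = 148.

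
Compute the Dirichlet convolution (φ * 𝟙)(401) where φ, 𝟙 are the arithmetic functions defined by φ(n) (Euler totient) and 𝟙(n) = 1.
(φ * 𝟙)(401) = 401

Divisors of 401: [1, 401]. For each d | 401:
  d = 1: φ(1) · 𝟙(401/1) = 1 · 1 = 1
  d = 401: φ(401) · 𝟙(401/401) = 400 · 1 = 400
Summing: (φ * 𝟙)(401) = 1 + 400 = 401.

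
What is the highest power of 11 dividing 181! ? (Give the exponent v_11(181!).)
v_11(181!) = 17

Legendre's formula: v_p(n!) = Σ_{k ≥ 1} ⌊n / p^k⌋. For p = 11, n = 181, the terms are:
  ⌊181/11^1⌋ = ⌊181/11⌋ = 16
  ⌊181/11^2⌋ = ⌊181/121⌋ = 1
(the next term ⌊181/11^3⌋ = 0, terminating the sum). Summing: v_11(181!) = 16 + 1 = 17.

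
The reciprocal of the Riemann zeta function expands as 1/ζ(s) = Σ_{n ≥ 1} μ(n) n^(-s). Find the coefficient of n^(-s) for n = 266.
μ(266) = -1

Factor n = 266 = 2 · 7 · 19. μ(n) = 0 if any exponent ≥ 2 (not squarefree); otherwise μ(n) = (−1)^{ω(n)} where ω(n) is the number of distinct prime factors. Applying: μ(266) = -1.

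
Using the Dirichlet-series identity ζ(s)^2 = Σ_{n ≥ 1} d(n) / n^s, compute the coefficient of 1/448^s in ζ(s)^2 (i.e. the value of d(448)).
d(448) = 14

ζ(s)^2 = (Σ 1/m^s)(Σ 1/k^s). The coefficient of 1/n^s in the product is the number of ordered pairs (m, k) with mk = n, which equals d(n). For n = 448, divisors are [1, 2, 4, 7, 8, 14, 16, 28, 32, 56, 64, 112, 224, 448], so d(448) = 14.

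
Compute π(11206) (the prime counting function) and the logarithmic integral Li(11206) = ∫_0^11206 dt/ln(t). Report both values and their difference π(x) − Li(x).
π(11206) = 1356;  Li(11206) ≈ 1376.26;  π(x) − Li(x) ≈ -20.26.

Direct count of primes ≤ 11206 gives π(11206) = 1356. Numerical evaluation of the logarithmic integral gives Li(11206) ≈ 1376.26. The difference π(x) − Li(x) ≈ -20.26 is typically negative for small/moderate x (Li(x) overestimates), though Littlewood's theorem shows this sign changes infinitely often.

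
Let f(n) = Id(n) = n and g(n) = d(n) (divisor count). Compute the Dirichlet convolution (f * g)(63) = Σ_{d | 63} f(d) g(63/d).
(Id * d)(63) = 162

Divisors of 63: [1, 3, 7, 9, 21, 63]. For each d | 63:
  d = 1: Id(1) · d(63/1) = 1 · 6 = 6
  d = 3: Id(3) · d(63/3) = 3 · 4 = 12
  d = 7: Id(7) · d(63/7) = 7 · 3 = 21
  d = 9: Id(9) · d(63/9) = 9 · 2 = 18
  d = 21: Id(21) · d(63/21) = 21 · 2 = 42
  d = 63: Id(63) · d(63/63) = 63 · 1 = 63
Summing: (Id * d)(63) = 6 + 12 + 21 + 18 + 42 + 63 = 162.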